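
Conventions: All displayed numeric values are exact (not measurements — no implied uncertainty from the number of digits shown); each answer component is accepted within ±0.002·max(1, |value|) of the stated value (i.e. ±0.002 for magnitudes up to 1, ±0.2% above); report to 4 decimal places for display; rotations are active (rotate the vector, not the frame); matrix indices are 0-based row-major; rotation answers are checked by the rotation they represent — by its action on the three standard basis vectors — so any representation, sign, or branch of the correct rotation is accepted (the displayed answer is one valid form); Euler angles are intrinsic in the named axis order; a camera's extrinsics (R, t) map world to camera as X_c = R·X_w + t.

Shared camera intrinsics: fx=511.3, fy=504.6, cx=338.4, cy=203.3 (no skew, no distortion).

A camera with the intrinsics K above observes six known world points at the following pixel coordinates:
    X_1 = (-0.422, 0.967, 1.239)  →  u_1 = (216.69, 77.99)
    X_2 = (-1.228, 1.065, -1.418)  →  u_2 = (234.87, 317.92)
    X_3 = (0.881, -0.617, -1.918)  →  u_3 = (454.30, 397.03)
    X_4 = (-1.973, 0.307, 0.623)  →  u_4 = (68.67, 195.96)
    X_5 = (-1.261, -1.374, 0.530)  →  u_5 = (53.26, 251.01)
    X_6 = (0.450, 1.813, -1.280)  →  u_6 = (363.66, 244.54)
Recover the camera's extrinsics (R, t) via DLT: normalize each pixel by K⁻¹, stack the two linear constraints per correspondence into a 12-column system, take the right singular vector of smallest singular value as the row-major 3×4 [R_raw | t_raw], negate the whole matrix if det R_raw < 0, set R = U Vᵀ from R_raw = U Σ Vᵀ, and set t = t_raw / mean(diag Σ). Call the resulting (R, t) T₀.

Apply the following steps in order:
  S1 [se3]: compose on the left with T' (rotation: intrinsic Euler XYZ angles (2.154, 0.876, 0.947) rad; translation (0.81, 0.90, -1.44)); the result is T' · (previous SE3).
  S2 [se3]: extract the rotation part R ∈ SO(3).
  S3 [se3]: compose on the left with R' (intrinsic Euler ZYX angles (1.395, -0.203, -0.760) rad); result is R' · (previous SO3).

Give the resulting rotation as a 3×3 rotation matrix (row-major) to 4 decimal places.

source (pnp_recover): camera pose = R=[0.9560 -0.0320 -0.2915; -0.2881 -0.2875 -0.9134; -0.0546 0.9572 -0.2841], t=(-0.4201, 0.0200, 4.5102)
after S1 (compose_se3): R=[0.4653 0.8728 0.1474; 0.2026 -0.2671 0.9421; 0.8617 -0.4085 -0.3011], t=(4.1071, -1.4967, -3.4157)
after S2 (rot_of_se3): [0.4653 0.8728 0.1474; 0.2026 -0.2671 0.9421; 0.8617 -0.4085 -0.3011]
after S3 (compose_so3): [-0.6664 0.6212 -0.4123; 0.4819 0.7809 0.3975; 0.5689 0.0662 -0.8198]

rotation (matrix) = ((-0.6664, 0.6212, -0.4123), (0.4819, 0.7809, 0.3975), (0.5689, 0.0662, -0.8198))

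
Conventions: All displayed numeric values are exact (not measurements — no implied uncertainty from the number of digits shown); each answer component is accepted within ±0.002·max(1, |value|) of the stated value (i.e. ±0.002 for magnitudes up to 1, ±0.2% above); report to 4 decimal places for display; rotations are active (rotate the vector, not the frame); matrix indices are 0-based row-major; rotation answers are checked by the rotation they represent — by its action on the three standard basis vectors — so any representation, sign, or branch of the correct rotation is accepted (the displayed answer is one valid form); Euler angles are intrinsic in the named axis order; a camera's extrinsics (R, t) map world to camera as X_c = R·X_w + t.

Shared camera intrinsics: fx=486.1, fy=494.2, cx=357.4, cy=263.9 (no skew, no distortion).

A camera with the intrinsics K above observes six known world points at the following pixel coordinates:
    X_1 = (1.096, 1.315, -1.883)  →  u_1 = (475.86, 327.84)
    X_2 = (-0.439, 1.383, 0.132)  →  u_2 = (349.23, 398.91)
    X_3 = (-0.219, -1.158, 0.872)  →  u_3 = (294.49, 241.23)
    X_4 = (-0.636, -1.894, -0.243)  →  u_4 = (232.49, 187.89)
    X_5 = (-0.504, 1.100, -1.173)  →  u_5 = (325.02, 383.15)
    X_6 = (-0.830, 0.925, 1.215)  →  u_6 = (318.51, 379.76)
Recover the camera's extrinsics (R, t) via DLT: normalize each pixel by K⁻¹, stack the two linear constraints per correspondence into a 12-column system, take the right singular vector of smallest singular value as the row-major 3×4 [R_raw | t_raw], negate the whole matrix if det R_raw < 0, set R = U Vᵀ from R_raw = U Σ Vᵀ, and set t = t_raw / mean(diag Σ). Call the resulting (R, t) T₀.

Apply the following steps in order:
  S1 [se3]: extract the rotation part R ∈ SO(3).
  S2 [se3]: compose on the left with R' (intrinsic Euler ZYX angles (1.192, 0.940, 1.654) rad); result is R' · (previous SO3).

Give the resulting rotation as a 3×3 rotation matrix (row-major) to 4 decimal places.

source (pnp_recover): camera pose = R=[0.8940 0.4457 0.0464; -0.4445 0.8689 0.2178; 0.0567 -0.2154 0.9749], t=(-0.3400, 0.3601, 6.7303)
after S1 (rot_of_se3): [0.8940 0.4457 0.0464; -0.4445 0.8689 0.2178; 0.0567 -0.2154 0.9749]
after S2 (compose_so3): [0.0795 0.2288 0.9702; 0.1467 0.9600 -0.2384; -0.9860 0.1613 0.0427]

rotation (matrix) = ((0.0795, 0.2288, 0.9702), (0.1467, 0.9600, -0.2384), (-0.9860, 0.1613, 0.0427))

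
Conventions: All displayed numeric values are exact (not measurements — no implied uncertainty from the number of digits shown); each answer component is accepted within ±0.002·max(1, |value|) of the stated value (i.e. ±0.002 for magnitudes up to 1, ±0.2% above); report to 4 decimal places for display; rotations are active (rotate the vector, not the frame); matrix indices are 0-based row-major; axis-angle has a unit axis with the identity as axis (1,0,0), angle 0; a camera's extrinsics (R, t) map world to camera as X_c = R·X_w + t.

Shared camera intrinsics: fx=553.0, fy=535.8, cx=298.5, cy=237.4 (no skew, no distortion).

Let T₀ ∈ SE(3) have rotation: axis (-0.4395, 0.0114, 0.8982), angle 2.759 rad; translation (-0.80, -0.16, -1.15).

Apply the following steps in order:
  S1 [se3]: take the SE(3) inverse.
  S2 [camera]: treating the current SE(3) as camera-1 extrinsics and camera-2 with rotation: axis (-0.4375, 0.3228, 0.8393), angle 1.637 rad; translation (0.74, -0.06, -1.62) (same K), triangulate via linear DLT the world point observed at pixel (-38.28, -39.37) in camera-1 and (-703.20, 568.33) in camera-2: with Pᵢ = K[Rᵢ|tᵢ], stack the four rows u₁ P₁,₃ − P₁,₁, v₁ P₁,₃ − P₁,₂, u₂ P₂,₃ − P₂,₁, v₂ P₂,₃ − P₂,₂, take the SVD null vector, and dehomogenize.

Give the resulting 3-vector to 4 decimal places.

after S1 (invert_se3): R=[-0.5554 0.3256 -0.7652; -0.3449 -0.9275 -0.1443; -0.7567 0.1838 0.6274], t=(-1.2722, -0.5903, 0.1456)
after S2 (triangulate): (-1.3468, 0.8972, 1.5078)

result = (-1.3468, 0.8972, 1.5078)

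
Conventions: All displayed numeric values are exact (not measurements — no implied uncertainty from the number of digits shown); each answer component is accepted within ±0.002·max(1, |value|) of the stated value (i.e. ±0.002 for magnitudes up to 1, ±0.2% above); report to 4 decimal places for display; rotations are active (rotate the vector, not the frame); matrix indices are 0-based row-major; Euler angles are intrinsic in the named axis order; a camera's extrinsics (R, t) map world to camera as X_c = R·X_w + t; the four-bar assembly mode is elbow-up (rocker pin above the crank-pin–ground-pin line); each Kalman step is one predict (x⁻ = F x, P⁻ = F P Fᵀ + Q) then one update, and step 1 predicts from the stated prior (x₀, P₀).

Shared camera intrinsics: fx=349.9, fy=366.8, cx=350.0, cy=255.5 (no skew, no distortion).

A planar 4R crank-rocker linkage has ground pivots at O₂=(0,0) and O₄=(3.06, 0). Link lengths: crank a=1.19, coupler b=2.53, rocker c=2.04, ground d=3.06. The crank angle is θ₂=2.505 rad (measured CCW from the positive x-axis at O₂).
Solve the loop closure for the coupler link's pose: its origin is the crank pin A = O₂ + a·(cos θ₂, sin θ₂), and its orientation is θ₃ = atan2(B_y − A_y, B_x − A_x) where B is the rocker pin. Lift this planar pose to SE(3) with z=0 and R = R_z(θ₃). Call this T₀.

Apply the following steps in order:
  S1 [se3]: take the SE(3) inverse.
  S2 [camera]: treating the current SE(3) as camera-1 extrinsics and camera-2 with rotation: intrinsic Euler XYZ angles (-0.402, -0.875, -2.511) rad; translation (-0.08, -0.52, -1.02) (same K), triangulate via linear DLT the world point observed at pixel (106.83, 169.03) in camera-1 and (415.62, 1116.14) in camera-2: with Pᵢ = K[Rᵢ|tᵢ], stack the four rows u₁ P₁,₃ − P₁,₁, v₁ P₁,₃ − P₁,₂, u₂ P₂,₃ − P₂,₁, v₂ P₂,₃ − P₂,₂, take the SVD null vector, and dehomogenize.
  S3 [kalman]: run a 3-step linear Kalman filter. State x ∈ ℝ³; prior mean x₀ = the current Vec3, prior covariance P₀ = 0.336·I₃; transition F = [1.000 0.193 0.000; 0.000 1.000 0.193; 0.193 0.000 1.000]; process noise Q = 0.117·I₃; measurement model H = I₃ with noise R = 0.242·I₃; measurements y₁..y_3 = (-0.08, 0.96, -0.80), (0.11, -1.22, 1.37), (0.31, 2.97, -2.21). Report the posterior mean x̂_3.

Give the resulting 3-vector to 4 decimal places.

source (fourbar_fk): coupler pose = R=[0.9709 -0.2397 0.0000; 0.2397 0.9709 0.0000; 0.0000 0.0000 1.0000], t=(-0.9569, 0.7074, 0.0000)
after S1 (invert_se3): R=[0.9709 0.2397 0.0000; -0.2397 0.9709 0.0000; 0.0000 0.0000 1.0000], t=(0.7595, -0.9161, 0.0000)
after S2 (triangulate): (-1.5959, 0.2987, 1.0336)
after S3 (kf_track): (0.0666, 1.3770, -0.7603)

result = (0.0666, 1.3770, -0.7603)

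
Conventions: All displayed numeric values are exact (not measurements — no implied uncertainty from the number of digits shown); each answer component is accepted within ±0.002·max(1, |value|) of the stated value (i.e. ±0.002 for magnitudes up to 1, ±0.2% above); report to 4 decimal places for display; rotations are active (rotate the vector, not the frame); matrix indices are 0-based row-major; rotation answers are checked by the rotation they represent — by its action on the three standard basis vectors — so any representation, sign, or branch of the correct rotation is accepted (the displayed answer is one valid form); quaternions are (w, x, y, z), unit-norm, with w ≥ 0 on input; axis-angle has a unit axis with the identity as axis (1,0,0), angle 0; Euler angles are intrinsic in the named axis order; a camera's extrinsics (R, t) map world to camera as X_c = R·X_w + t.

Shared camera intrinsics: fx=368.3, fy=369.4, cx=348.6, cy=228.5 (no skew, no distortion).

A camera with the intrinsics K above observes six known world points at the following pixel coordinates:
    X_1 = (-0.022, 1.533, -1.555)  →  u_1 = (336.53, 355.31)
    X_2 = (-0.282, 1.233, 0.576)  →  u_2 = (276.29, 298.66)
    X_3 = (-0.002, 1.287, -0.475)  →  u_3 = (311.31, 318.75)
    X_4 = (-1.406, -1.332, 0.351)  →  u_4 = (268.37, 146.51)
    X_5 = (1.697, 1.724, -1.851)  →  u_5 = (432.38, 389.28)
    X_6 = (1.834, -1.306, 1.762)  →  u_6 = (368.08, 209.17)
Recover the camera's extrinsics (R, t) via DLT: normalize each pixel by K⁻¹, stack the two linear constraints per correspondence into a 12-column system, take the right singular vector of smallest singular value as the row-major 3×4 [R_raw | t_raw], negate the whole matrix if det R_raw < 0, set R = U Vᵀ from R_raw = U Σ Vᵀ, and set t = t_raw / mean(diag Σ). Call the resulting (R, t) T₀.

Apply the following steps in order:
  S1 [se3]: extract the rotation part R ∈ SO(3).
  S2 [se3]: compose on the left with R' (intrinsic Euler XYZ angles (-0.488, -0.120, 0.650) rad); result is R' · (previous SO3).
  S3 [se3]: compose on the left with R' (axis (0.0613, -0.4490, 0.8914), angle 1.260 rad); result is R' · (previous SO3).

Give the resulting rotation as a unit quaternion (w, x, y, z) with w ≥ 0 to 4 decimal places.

source (pnp_recover): camera pose = R=[0.8129 -0.2918 -0.5040; 0.3101 0.9494 -0.0495; 0.4929 -0.1161 0.8623], t=(-0.4900, 0.2699, 6.7599)
after S1 (rot_of_se3): [0.8129 -0.2918 -0.5040; 0.3101 0.9494 -0.0495; 0.4929 -0.1161 0.8623]
after S2 (compose_so3): [0.3972 -0.7871 -0.4718; 0.9078 0.4123 0.0764; 0.1345 -0.4587 0.8784]
after S3 (compose_so3): [-0.7177 -0.4219 -0.5540; 0.6890 -0.3150 -0.6527; 0.1009 -0.8501 0.5168]

rotation (quat) = (0.3479, -0.1419, -0.4706, 0.7984)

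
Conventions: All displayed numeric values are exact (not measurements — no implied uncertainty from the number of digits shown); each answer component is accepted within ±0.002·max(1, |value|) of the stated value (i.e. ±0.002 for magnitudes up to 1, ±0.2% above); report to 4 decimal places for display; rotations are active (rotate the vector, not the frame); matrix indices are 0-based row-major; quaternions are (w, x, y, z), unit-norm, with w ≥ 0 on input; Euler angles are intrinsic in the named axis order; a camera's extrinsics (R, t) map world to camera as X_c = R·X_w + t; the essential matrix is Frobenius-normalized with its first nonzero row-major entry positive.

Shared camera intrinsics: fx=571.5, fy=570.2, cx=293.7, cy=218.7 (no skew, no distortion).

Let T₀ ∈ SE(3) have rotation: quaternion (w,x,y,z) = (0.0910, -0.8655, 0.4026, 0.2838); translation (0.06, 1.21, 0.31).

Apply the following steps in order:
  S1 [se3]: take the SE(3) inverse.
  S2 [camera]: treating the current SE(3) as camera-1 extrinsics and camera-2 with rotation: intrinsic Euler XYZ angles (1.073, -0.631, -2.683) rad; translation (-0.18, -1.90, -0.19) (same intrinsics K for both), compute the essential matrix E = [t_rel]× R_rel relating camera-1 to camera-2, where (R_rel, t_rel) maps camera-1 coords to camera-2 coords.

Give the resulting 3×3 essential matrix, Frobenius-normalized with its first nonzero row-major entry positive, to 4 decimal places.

after S1 (invert_se3): R=[0.5147 -0.6452 -0.5645; -0.7486 -0.6593 0.0710; -0.4180 0.3860 -0.8224], t=(0.9249, 0.8206, -0.1871)
after S2 (essential): [0.2834 -0.5963 0.2531; 0.0580 -0.0618 -0.1944; -0.1765 0.1796 0.6258]

matrix = [0.2834 -0.5963 0.2531; 0.0580 -0.0618 -0.1944; -0.1765 0.1796 0.6258]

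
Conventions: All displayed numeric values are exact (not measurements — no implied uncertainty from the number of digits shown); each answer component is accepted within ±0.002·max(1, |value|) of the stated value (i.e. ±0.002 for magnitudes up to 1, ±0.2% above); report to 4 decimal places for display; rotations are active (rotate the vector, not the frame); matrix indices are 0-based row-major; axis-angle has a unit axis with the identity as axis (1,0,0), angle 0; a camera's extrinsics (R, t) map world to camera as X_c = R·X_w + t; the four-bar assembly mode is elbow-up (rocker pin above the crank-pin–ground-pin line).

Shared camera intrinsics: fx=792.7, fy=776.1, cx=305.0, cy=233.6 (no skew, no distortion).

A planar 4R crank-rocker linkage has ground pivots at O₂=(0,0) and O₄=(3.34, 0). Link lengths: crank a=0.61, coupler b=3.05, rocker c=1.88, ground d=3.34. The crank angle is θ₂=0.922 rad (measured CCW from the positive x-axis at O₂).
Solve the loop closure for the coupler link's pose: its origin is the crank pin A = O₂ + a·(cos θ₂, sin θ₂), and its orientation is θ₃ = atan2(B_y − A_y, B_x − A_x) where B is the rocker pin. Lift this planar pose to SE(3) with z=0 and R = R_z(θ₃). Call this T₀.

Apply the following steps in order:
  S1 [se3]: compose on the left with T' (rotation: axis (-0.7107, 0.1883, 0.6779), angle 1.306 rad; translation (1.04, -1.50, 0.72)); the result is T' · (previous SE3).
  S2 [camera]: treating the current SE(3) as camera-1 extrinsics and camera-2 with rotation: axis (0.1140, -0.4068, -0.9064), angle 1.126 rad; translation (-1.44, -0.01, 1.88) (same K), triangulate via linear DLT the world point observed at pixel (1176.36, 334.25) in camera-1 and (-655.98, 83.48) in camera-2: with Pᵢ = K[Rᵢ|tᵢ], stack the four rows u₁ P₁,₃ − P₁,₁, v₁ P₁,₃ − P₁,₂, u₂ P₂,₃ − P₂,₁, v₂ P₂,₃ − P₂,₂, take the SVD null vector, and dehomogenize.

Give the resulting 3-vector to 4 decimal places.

result = (-0.1367, -1.7166, 1.9343)

source (fourbar_fk): coupler pose = R=[0.8922 -0.4516 0.0000; 0.4516 0.8922 0.0000; 0.0000 0.0000 1.0000], t=(0.3686, 0.4861, 0.0000)
after S1 (compose_se3): R=[0.2261 -0.9584 -0.1740; 0.6256 0.0060 0.7801; -0.7467 -0.2852 0.6009], t=(0.9079, -1.1554, 0.2343)
after S2 (triangulate): (-0.1367, -1.7166, 1.9343)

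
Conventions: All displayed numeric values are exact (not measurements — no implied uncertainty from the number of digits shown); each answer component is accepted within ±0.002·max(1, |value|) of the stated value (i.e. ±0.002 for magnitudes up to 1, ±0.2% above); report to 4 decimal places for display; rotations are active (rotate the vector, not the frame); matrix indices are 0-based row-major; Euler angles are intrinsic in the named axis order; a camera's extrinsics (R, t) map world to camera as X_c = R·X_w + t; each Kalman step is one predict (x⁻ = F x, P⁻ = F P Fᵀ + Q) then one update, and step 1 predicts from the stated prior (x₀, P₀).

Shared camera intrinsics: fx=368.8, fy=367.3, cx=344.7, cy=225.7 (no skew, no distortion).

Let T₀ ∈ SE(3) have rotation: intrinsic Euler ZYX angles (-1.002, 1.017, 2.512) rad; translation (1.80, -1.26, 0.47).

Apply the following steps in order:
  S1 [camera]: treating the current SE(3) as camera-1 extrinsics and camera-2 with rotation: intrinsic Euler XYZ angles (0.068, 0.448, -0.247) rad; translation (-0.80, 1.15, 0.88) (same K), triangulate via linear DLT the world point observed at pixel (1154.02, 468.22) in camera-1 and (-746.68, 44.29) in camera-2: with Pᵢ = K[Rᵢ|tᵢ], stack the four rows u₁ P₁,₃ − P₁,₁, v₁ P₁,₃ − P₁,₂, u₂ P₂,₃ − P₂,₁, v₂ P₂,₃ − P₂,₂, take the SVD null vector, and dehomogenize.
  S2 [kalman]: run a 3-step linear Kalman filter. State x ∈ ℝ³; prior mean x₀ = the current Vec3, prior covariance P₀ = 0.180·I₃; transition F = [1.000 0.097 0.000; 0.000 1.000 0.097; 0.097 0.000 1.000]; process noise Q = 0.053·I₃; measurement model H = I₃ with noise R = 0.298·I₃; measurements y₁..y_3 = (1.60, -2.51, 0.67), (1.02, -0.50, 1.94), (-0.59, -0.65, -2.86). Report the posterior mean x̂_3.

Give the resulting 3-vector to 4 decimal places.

result = (-0.2073, -1.2286, -0.5485)

after S1 (triangulate): (-1.3434, -1.9854, -0.6975)
after S2 (kf_track): (-0.2073, -1.2286, -0.5485)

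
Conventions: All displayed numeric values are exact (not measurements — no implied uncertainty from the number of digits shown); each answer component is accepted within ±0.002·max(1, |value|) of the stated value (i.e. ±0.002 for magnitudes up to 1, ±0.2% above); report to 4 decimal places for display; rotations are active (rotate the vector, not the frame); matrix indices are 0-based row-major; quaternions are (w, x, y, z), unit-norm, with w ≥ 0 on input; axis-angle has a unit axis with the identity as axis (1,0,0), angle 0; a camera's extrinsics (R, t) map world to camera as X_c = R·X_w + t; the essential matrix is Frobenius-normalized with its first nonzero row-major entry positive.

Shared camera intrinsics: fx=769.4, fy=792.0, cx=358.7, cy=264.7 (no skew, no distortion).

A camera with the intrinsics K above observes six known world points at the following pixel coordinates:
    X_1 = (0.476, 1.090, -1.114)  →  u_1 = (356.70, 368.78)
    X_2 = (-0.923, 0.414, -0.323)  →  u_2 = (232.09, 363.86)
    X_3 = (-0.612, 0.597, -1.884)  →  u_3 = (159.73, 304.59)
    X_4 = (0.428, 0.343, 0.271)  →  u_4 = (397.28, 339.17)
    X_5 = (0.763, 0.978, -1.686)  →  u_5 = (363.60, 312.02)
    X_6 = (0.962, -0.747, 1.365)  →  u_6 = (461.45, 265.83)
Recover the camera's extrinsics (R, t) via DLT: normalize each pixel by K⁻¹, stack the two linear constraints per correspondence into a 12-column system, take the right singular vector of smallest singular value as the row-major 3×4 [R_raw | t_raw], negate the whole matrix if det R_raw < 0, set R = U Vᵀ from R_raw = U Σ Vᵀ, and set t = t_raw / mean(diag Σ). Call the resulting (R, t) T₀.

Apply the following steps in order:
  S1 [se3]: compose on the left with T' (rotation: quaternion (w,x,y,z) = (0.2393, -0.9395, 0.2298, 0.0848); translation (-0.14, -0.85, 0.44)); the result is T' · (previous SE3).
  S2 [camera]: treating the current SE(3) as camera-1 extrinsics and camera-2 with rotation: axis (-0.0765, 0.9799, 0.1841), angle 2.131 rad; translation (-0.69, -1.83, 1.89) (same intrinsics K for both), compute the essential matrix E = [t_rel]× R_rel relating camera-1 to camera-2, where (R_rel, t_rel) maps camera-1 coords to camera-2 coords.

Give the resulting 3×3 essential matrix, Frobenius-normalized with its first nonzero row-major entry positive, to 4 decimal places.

matrix = [0.1879 0.2786 0.0359; -0.6778 0.1426 -0.0125; 0.0671 0.6300 0.0670]

source (pnp_recover): camera pose = R=[0.9242 0.1260 0.3605; -0.2801 0.8654 0.4154; -0.2597 -0.4849 0.8351], t=(-0.1901, 0.3600, 6.9596)
after S1 (compose_se3): R=[0.9584 -0.2740 0.0798; -0.2701 -0.9612 -0.0569; 0.0923 0.0330 -0.9952], t=(-0.8209, 2.3445, -5.7190)
after S2 (essential): [0.1879 0.2786 0.0359; -0.6778 0.1426 -0.0125; 0.0671 0.6300 0.0670]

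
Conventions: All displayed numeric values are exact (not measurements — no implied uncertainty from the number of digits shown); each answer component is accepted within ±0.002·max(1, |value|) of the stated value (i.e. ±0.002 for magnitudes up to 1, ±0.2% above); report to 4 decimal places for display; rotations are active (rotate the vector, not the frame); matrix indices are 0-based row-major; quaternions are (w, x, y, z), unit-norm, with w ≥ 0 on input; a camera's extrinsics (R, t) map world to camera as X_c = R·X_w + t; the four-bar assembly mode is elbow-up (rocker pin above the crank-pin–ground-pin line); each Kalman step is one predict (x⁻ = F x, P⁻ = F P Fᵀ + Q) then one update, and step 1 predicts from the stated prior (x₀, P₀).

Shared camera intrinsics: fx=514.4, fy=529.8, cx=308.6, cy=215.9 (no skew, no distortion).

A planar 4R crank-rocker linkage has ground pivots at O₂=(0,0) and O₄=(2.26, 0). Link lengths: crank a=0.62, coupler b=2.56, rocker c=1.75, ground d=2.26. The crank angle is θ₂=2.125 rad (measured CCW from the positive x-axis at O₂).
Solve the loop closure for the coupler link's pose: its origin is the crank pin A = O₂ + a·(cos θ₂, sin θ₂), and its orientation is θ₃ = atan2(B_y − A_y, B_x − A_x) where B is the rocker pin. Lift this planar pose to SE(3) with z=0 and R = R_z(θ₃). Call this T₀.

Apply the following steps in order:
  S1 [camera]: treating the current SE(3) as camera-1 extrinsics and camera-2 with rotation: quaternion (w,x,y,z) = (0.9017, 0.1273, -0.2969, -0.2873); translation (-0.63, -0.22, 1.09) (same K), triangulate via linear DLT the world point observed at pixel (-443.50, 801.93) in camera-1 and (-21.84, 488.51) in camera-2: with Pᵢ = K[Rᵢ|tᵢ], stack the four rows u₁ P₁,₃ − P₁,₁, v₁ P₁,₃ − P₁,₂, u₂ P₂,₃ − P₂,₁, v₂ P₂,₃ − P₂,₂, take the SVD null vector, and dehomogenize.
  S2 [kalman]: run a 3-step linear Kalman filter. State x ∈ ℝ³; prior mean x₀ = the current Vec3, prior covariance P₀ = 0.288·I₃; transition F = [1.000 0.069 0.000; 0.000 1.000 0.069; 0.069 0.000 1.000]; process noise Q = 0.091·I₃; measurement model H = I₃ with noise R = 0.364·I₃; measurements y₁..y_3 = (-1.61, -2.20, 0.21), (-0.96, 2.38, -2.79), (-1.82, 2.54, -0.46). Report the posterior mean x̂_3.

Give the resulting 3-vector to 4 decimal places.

source (fourbar_fk): coupler pose = R=[0.8848 -0.4660 0.0000; 0.4660 0.8848 0.0000; 0.0000 0.0000 1.0000], t=(-0.3263, 0.5272, 0.0000)
after S1 (triangulate): (-0.7446, 1.0618, 1.0122)
after S2 (kf_track): (-1.3410, 1.3888, -0.7528)

result = (-1.3410, 1.3888, -0.7528)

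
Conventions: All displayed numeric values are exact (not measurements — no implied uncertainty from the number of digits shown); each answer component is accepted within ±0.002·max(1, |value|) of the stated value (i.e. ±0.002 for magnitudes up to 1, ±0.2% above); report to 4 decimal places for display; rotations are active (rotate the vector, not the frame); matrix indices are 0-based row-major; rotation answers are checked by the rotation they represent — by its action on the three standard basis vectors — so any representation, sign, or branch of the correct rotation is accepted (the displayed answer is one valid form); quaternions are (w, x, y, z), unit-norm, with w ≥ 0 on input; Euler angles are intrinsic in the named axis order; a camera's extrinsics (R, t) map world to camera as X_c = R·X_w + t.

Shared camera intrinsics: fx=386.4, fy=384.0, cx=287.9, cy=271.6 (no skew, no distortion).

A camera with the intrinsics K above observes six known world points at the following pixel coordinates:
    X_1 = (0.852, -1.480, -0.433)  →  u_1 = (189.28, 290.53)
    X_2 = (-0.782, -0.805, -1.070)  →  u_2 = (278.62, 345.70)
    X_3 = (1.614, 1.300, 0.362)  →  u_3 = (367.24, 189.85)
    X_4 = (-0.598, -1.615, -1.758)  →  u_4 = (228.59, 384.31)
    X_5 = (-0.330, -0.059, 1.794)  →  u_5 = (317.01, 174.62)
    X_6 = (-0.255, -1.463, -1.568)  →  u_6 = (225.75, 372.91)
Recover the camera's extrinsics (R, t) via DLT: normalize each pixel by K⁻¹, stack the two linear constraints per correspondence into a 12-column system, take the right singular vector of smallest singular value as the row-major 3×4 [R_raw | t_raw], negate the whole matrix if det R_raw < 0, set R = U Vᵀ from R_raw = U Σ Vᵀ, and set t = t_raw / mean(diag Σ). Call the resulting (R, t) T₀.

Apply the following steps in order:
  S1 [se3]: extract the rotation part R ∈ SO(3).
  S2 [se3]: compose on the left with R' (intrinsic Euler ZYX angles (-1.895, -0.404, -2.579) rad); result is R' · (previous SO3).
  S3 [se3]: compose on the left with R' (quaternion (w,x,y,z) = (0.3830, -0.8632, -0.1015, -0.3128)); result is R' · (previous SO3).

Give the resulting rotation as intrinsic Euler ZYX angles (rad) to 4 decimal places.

source (pnp_recover): camera pose = R=[-0.4264 0.9026 0.0598; -0.2519 -0.0550 -0.9662; -0.8687 -0.4270 0.2509], t=(0.2999, -0.0100, 5.7979)
after S1 (rot_of_se3): [-0.4264 0.9026 0.0598; -0.2519 -0.0550 -0.9662; -0.8687 -0.4270 0.2509]
after S2 (compose_so3): [-0.0035 -0.3873 0.9220; 0.7753 -0.5834 -0.2421; 0.6316 0.7139 0.3022]
after S3 (compose_so3): [0.6109 -0.2155 0.7618; -0.0738 0.9426 0.3258; -0.7883 -0.2553 0.5599]

rotation (euler_zyx) = (-0.1203, 0.9080, -0.4278)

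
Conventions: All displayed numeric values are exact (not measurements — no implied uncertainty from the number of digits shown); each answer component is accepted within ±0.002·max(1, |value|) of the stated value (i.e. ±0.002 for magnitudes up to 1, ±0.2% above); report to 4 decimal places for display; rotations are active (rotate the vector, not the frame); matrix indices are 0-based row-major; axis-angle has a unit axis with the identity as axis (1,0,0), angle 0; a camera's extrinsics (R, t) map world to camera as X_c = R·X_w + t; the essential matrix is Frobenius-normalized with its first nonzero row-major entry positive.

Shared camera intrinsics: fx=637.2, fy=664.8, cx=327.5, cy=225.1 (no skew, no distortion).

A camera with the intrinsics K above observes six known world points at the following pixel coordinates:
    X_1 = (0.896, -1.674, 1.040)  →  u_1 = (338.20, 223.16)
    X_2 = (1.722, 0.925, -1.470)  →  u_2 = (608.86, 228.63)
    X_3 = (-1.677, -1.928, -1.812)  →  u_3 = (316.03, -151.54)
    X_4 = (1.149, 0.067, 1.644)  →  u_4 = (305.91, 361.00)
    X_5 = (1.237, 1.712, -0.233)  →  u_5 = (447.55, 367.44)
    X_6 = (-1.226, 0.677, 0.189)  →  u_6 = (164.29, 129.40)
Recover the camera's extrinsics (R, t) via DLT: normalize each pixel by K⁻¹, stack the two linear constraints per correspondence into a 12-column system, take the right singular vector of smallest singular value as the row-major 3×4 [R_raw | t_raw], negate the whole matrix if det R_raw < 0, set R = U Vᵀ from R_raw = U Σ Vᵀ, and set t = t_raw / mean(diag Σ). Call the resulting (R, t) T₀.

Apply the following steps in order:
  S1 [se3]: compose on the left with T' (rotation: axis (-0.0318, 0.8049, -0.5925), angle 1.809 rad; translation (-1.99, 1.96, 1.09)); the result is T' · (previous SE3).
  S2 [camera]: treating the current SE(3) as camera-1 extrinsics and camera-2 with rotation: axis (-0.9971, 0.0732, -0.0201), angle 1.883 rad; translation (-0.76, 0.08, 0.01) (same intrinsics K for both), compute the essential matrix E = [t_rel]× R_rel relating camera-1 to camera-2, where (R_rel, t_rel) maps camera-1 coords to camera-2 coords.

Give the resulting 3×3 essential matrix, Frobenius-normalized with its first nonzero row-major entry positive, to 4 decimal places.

source (pnp_recover): camera pose = R=[0.7836 -0.1050 -0.6124; 0.5809 0.4732 0.6623; 0.2202 -0.8747 0.4318], t=(-0.1100, -0.4400, 5.6898)
after S1 (compose_se3): R=[0.3097 -0.4224 0.8519; -0.2708 0.8196 0.5049; -0.9115 -0.3871 0.1394], t=(2.3796, -1.3997, 2.5730)
after S2 (essential): [0.3780 0.5973 -0.0113; -0.2090 0.1500 0.4204; 0.2239 -0.1404 -0.4329]

matrix = [0.3780 0.5973 -0.0113; -0.2090 0.1500 0.4204; 0.2239 -0.1404 -0.4329]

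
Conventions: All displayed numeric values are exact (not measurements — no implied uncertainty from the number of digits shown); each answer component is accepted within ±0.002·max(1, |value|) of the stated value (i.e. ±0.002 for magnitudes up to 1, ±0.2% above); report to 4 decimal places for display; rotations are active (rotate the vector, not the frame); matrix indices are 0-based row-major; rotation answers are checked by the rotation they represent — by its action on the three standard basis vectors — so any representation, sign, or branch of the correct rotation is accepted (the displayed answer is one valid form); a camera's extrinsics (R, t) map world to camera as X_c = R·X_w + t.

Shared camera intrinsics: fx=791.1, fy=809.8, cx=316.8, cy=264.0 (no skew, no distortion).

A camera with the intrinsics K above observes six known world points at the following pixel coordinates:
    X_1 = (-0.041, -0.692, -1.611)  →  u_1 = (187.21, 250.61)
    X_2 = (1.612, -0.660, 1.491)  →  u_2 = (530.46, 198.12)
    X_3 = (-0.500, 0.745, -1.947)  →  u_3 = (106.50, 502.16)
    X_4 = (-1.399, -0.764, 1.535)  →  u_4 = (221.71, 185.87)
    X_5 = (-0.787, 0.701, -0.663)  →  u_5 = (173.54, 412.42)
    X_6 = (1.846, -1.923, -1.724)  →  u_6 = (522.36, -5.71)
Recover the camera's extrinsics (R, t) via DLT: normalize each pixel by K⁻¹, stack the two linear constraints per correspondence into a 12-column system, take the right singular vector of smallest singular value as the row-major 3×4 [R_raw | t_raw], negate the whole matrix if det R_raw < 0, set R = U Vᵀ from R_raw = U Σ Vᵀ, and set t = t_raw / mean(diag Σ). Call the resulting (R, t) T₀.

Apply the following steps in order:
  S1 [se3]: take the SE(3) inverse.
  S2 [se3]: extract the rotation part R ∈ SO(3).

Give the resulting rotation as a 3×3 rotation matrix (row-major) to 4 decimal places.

source (pnp_recover): camera pose = R=[0.9392 0.0335 0.3418; 0.0317 0.9826 -0.1832; -0.3420 0.1829 0.9217], t=(-0.1400, 0.3100, 6.1899)
after S1 (invert_se3): R=[0.9392 0.0317 -0.3420; 0.0335 0.9826 0.1829; 0.3418 -0.1832 0.9217], t=(2.2387, -1.4321, -5.6007)
after S2 (rot_of_se3): [0.9392 0.0317 -0.3420; 0.0335 0.9826 0.1829; 0.3418 -0.1832 0.9217]

rotation (matrix) = ((0.9392, 0.0317, -0.3420), (0.0335, 0.9826, 0.1829), (0.3418, -0.1832, 0.9217))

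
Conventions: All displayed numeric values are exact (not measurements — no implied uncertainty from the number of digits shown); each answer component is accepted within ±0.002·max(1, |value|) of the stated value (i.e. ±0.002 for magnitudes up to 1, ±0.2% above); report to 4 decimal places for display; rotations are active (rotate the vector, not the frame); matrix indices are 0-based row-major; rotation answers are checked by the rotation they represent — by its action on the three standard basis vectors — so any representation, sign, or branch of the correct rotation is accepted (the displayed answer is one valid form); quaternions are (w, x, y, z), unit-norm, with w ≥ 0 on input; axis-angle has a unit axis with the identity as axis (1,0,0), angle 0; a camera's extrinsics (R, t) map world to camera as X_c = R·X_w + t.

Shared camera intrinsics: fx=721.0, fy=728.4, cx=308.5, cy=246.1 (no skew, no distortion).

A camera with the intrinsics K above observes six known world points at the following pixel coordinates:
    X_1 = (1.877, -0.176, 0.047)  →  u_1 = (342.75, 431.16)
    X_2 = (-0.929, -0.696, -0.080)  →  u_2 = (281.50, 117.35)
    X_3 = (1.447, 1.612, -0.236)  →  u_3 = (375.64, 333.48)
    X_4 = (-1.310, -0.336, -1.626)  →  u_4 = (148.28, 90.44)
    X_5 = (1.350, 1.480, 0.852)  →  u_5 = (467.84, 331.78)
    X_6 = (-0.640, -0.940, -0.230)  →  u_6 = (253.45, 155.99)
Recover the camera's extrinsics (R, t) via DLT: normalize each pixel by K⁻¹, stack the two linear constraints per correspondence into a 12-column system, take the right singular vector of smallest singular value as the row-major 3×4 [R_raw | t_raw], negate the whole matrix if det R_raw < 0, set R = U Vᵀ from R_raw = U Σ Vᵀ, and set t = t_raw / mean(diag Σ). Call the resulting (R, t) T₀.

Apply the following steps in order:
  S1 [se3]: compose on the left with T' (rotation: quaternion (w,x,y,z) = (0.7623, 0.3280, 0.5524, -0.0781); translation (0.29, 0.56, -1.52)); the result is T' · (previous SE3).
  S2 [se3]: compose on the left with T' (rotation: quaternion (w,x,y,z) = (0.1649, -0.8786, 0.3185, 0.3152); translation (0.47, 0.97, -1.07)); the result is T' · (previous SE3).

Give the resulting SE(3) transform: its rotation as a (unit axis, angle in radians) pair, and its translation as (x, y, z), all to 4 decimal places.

rotation (axis_angle) = ((0.2732, 0.4489, -0.8508), 1.9562), translation = (6.2511, 0.6813, -3.8544)

source (pnp_recover): camera pose = R=[0.0709 0.4154 0.9069; 0.9893 -0.1452 -0.0108; 0.1272 0.8980 -0.4213], t=(0.2100, -0.2100, 6.5202)
after S1 (compose_se3): R=[0.6037 0.7972 0.0039; 0.7070 -0.5377 0.4593; 0.3682 -0.2746 -0.8883], t=(5.4257, -3.3746, -0.6569)
after S2 (compose_se3): R=[-0.2733 0.9571 0.0962; -0.6196 -0.0987 -0.7787; -0.7358 -0.2724 0.6200], t=(6.2511, 0.6813, -3.8544)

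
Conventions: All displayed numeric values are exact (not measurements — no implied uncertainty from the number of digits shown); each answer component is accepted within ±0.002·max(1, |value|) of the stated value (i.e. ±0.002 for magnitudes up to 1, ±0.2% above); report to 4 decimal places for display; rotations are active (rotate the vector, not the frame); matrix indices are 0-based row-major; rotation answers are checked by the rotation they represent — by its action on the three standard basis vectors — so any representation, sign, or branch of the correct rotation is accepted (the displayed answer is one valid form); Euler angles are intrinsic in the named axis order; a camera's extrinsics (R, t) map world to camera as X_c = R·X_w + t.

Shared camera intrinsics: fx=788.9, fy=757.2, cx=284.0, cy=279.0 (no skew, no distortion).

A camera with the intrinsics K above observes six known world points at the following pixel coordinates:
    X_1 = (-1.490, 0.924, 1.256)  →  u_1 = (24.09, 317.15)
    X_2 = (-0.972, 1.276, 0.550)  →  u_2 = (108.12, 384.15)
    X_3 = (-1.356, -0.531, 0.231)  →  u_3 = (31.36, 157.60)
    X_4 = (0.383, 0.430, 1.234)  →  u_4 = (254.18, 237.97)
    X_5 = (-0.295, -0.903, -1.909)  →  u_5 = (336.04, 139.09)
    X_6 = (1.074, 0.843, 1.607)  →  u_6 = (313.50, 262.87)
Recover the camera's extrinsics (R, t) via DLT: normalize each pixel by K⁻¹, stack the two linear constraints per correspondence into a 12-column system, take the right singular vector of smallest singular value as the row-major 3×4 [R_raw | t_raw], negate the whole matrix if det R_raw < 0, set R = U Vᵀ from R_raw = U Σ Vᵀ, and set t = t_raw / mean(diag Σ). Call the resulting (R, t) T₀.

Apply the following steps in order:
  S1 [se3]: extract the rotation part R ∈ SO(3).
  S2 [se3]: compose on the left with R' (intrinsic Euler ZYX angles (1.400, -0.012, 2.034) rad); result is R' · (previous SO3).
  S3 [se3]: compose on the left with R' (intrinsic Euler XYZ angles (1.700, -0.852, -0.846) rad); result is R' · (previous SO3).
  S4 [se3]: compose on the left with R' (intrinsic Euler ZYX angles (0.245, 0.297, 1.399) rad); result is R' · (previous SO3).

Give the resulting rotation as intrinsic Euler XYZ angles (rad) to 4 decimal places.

rotation (euler_xyz) = (-1.3557, 0.4452, 0.7615)

source (pnp_recover): camera pose = R=[0.9388 -0.0045 -0.3444; -0.1084 0.9452 -0.3081; 0.3269 0.3266 0.8868], t=(-0.1800, -0.3400, 5.1901)
after S1 (rot_of_se3): [0.9388 -0.0045 -0.3444; -0.1084 0.9452 -0.3081; 0.3269 0.3266 0.8868]
after S2 (compose_so3): [0.4005 0.7019 0.5890; 0.8865 -0.1342 -0.4428; -0.2318 0.6995 -0.6760]
after S3 (compose_so3): [0.7863 -0.2862 0.5476; -0.5792 -0.6499 0.4920; 0.2151 -0.7040 -0.6768]
after S4 (compose_so3): [0.6532 -0.6228 0.4306; -0.1572 0.4448 0.8817; -0.7407 -0.6437 0.1927]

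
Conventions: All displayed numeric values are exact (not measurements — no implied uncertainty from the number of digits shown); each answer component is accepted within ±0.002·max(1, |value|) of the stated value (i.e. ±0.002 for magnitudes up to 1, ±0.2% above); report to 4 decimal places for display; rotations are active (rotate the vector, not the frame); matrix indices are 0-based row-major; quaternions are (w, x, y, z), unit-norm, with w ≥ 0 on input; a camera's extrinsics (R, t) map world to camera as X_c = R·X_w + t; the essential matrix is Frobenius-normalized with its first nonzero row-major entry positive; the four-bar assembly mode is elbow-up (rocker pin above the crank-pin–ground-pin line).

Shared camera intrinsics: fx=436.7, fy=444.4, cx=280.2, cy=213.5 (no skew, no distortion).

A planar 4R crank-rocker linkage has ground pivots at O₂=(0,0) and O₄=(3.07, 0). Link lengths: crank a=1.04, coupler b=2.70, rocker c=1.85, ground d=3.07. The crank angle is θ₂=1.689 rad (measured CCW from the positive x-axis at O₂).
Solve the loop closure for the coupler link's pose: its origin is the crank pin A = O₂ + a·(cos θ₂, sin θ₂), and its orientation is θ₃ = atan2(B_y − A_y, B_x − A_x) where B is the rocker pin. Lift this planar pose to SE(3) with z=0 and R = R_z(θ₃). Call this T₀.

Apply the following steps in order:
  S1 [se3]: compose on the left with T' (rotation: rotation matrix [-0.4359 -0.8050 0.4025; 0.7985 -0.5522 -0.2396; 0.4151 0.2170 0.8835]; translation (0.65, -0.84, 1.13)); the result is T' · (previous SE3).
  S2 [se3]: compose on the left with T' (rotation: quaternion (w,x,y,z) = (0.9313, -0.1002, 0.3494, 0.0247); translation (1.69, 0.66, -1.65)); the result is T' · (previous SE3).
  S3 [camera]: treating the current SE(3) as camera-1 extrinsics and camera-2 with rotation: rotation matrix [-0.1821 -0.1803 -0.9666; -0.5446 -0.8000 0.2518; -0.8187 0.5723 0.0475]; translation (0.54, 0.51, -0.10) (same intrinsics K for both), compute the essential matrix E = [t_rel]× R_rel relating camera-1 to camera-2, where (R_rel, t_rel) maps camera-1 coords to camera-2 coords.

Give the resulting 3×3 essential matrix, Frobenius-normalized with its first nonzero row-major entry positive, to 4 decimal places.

matrix = [0.1161 0.3657 -0.1056; 0.1277 0.5654 0.2212; 0.1179 0.1055 -0.6570]

source (fourbar_fk): coupler pose = R=[0.9637 -0.2668 0.0000; 0.2668 0.9637 0.0000; 0.0000 0.0000 1.0000], t=(-0.1226, 1.0327, 0.0000)
after S1 (compose_se3): R=[-0.6349 -0.6595 0.4025; 0.6222 -0.7453 -0.2396; 0.4580 0.0983 0.8835], t=(-0.1279, -1.5082, 1.3032)
after S2 (compose_se3): R=[-0.2555 -0.3477 0.9021; 0.7176 -0.6935 -0.0640; 0.6479 0.6310 0.4267], t=(2.6101, -0.5473, -0.3519)
after S3 (essential): [0.1161 0.3657 -0.1056; 0.1277 0.5654 0.2212; 0.1179 0.1055 -0.6570]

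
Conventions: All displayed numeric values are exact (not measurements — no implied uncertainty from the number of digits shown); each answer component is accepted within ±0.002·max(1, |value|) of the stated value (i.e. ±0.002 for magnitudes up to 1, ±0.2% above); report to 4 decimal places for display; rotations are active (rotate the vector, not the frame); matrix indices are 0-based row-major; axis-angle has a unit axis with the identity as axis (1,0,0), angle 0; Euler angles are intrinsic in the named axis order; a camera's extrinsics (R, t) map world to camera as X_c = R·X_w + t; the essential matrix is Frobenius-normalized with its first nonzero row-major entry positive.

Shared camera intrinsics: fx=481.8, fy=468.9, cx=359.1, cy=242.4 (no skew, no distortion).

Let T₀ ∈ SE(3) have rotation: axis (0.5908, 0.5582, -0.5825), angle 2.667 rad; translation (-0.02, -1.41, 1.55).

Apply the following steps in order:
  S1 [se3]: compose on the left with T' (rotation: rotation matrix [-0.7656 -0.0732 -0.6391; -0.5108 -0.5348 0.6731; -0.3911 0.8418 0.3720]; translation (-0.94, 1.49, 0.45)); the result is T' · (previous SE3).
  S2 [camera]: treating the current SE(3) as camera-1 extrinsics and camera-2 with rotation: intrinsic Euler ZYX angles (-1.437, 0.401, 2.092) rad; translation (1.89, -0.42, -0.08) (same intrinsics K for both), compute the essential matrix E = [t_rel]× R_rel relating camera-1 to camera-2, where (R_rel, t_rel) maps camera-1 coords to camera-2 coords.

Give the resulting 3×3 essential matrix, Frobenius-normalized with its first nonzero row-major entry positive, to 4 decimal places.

matrix = [0.4867 0.2821 0.1828; 0.3508 0.1683 0.0530; -0.2791 0.1632 0.6256]

after S1 (compose_se3): R=[0.7286 -0.4388 0.5260; -0.6829 -0.5253 0.5077; 0.0535 -0.7291 -0.6824], t=(-1.8121, 3.2976, -0.1525)
after S2 (essential): [0.4867 0.2821 0.1828; 0.3508 0.1683 0.0530; -0.2791 0.1632 0.6256]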